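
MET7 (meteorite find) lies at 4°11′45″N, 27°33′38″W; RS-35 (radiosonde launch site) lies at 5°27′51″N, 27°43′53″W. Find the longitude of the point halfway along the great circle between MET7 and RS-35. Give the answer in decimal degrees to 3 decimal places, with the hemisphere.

27.646°W

MET7: φ = +4.19583°, λ = -27.56056°
RS-35: φ = +5.46417°, λ = -27.73139°
Bx = cos φ₂ cos Δλ = 0.995452,  By = cos φ₂ sin Δλ = -0.002968
φₘ = atan2(sin φ₁ + sin φ₂, √((cos φ₁ + Bx)² + By²)) = 4.83001°
λₘ = λ₁ + atan2(By, cos φ₁ + Bx) = -27.64589°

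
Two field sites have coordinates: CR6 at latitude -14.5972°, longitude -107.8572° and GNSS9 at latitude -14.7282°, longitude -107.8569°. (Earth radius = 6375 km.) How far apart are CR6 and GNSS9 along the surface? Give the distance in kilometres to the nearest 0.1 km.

Δφ = -0.1310°,  Δλ = 0.0003°
a = sin²(Δφ/2) + cos φ₁ cos φ₂ sin²(Δλ/2) = 0.000001
c = 2·arcsin(√a) = 0.002286 rad = 0.1310°
d = R·c = 6375 × 0.002286 = 14.6 km

14.6 km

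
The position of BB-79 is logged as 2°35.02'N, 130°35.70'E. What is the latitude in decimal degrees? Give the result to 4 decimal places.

2° + 35.02′/60 = 2 + 0.58367 = 2.5837°

2.5837°N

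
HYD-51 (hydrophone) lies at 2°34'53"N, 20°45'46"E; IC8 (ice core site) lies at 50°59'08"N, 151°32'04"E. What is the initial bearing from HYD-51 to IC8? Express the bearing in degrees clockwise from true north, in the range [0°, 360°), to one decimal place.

HYD-51: φ = +2.58139°, λ = +20.76278°
IC8: φ = +50.98556°, λ = +151.53444°
Δλ = 130.7717°
y = sin Δλ · cos φ₂ = 0.476744
x = cos φ₁ sin φ₂ − sin φ₁ cos φ₂ cos Δλ = 0.794714
θ = atan2(y, x) = 30.9593° → 30.9593° (mod 360°)

31.0°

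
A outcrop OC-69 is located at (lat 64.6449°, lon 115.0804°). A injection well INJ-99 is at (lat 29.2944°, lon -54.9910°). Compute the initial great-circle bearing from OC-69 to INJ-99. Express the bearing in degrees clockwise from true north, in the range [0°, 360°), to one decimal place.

351.3°

Δλ = -170.0714°
y = sin Δλ · cos φ₂ = -0.150371
x = cos φ₁ sin φ₂ − sin φ₁ cos φ₂ cos Δλ = 0.985834
θ = atan2(y, x) = -8.6726° → 351.3274° (mod 360°)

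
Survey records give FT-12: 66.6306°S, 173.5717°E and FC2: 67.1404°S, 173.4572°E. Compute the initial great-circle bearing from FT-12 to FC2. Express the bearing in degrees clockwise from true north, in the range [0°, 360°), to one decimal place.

Δλ = -0.1145°
y = sin Δλ · cos φ₂ = -0.000776
x = cos φ₁ sin φ₂ − sin φ₁ cos φ₂ cos Δλ = -0.008898
θ = atan2(y, x) = -175.0139° → 184.9861° (mod 360°)

185.0°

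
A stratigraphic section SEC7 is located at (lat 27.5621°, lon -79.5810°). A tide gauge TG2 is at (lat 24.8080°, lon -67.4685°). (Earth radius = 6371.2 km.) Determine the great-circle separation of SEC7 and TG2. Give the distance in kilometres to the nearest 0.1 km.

1246.2 km

Δφ = -2.7541°,  Δλ = 12.1125°
a = sin²(Δφ/2) + cos φ₁ cos φ₂ sin²(Δλ/2) = 0.009535
c = 2·arcsin(√a) = 0.195605 rad = 11.2073°
d = R·c = 6371.2 × 0.195605 = 1246.2 km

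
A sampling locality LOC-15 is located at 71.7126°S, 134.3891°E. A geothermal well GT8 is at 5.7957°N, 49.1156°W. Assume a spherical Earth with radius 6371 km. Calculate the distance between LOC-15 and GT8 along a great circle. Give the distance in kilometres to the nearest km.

12681 km

Δφ = 77.5083°,  Δλ = 176.4953°
a = sin²(Δφ/2) + cos φ₁ cos φ₂ sin²(Δλ/2) = 0.703739
c = 2·arcsin(√a) = 1.990486 rad = 114.0465°
d = R·c = 6371 × 1.990486 = 12681.4 km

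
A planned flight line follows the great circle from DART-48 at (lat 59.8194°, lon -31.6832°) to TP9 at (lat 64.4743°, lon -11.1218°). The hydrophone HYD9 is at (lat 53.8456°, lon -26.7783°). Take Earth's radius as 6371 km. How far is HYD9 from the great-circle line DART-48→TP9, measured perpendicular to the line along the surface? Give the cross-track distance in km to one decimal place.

δ₁₃ = central angle DART-48→HYD9 = 0.114225 rad  (haversine)
θ₁₃ = bearing DART-48→HYD9 = 153.732°,  θ₁₂ = bearing DART-48→TP9 = 55.277°
dₓₜ = R·arcsin(sin δ₁₃ · sin(θ₁₃ − θ₁₂)) = 6371·arcsin(0.11398·sin(98.455°)) = 719.782 km
|dₓₜ| = 719.782 km

719.8 km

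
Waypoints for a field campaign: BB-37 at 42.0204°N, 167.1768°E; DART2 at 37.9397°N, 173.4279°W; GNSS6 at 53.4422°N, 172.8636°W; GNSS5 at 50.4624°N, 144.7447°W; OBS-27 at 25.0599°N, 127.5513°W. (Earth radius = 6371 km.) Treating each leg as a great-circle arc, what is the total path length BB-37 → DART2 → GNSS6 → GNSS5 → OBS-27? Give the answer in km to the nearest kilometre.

8562 km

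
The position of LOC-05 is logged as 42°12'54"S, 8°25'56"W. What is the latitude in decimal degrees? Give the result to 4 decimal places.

42° + 12′/60 + 54″/3600 = 42 + 0.20000 + 0.01500 = 42.2150°

42.2150°S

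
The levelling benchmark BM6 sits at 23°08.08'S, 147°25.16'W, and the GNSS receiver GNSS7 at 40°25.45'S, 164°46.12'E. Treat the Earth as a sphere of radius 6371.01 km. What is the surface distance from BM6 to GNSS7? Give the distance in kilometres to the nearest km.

BM6: φ = -23.13467°, λ = -147.41933°
GNSS7: φ = -40.42417°, λ = +164.76867°
Δφ = -17.2895°,  Δλ = -47.8120°
a = sin²(Δφ/2) + cos φ₁ cos φ₂ sin²(Δλ/2) = 0.137552
c = 2·arcsin(√a) = 0.759913 rad = 43.5398°
d = R·c = 6371.01 × 0.759913 = 4841.4 km

4841 km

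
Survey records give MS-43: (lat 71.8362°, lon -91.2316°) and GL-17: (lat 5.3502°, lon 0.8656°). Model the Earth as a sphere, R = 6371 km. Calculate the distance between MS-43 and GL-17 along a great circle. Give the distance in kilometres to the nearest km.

9515 km

Δφ = -66.4860°,  Δλ = 92.0972°
a = sin²(Δφ/2) + cos φ₁ cos φ₂ sin²(Δλ/2) = 0.461381
c = 2·arcsin(√a) = 1.493481 rad = 85.5702°
d = R·c = 6371 × 1.493481 = 9515.0 km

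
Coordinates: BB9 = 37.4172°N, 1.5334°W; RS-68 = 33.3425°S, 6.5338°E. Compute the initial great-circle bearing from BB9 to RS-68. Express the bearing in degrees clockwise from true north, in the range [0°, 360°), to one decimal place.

172.9°

Δλ = 8.0672°
y = sin Δλ · cos φ₂ = 0.117235
x = cos φ₁ sin φ₂ − sin φ₁ cos φ₂ cos Δλ = -0.939122
θ = atan2(y, x) = 172.8843° → 172.8843° (mod 360°)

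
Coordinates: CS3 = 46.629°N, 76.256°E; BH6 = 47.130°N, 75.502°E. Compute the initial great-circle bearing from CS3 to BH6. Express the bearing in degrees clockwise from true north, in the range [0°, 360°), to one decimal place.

314.5°

Δλ = -0.7540°
y = sin Δλ · cos φ₂ = -0.008953
x = cos φ₁ sin φ₂ − sin φ₁ cos φ₂ cos Δλ = 0.008787
θ = atan2(y, x) = -45.5362° → 314.4638° (mod 360°)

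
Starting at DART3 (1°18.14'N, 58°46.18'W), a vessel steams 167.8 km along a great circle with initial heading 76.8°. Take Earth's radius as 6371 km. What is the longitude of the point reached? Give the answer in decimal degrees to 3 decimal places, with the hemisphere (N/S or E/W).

57.300°W

DART3: φ = +1.30233°, λ = -58.76967°
δ = d/R = 167.8/6371 = 0.026338 rad
φ₂ = arcsin(sin φ₁ cos δ + cos φ₁ sin δ cos θ)
   = arcsin(0.02273·0.99965 + 0.99974·0.02634·0.22835) = 1.64646°
λ₂ = λ₁ + atan2(sin θ sin δ cos φ₁, cos δ − sin φ₁ sin φ₂) = -57.29988°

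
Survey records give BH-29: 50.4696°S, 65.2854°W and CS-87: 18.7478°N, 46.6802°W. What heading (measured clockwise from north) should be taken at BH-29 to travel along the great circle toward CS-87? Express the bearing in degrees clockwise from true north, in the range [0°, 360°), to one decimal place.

18.6°

Δλ = 18.6052°
y = sin Δλ · cos φ₂ = 0.302118
x = cos φ₁ sin φ₂ − sin φ₁ cos φ₂ cos Δλ = 0.896764
θ = atan2(y, x) = 18.6185° → 18.6185° (mod 360°)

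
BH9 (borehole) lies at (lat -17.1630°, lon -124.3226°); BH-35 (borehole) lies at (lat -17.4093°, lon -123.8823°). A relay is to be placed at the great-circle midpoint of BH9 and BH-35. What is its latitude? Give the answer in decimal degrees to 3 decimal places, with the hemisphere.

Bx = cos φ₂ cos Δλ = 0.954164,  By = cos φ₂ sin Δλ = 0.007333
φₘ = atan2(sin φ₁ + sin φ₂, √((cos φ₁ + Bx)² + By²)) = -17.28627°
λₘ = λ₁ + atan2(By, cos φ₁ + Bx) = -124.10260°

17.286°S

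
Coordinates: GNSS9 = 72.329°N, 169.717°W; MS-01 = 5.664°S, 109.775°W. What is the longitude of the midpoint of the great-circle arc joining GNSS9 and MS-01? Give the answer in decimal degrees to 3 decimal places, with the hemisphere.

Bx = cos φ₂ cos Δλ = 0.498431,  By = cos φ₂ sin Δλ = 0.861293
φₘ = atan2(sin φ₁ + sin φ₂, √((cos φ₁ + Bx)² + By²)) = 35.97072°
λₘ = λ₁ + atan2(By, cos φ₁ + Bx) = -122.67474°

122.675°W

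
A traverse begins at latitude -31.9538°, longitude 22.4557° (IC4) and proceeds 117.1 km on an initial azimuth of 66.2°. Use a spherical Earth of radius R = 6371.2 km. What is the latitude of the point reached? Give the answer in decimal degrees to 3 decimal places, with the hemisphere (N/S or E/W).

δ = d/R = 117.1/6371.2 = 0.018380 rad
φ₂ = arcsin(sin φ₁ cos δ + cos φ₁ sin δ cos θ)
   = arcsin(-0.52924·0.99983 + 0.84848·0.01838·0.40355) = -31.52383°
λ₂ = λ₁ + atan2(sin θ sin δ cos φ₁, cos δ − sin φ₁ sin φ₂) = 23.58604°

31.524°S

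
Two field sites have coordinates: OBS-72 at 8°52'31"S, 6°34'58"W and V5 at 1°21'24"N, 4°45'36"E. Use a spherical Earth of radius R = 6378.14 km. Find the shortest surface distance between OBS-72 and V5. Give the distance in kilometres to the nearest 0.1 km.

OBS-72: φ = -8.87528°, λ = -6.58278°
V5: φ = +1.35667°, λ = +4.76000°
Δφ = 10.2319°,  Δλ = 11.3428°
a = sin²(Δφ/2) + cos φ₁ cos φ₂ sin²(Δλ/2) = 0.017598
c = 2·arcsin(√a) = 0.266099 rad = 15.2463°
d = R·c = 6378.14 × 0.266099 = 1697.2 km

1697.2 km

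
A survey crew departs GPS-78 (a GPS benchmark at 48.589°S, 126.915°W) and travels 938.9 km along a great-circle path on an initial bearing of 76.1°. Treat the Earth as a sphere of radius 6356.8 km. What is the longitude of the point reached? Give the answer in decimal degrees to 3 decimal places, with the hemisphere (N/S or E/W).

115.064°W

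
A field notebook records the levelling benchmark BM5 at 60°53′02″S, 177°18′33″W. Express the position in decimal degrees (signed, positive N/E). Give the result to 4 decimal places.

-60.8839°, -177.3092°

lat: 60.8839° S → -60.8839°
lon: 177.3092° W → -177.3092°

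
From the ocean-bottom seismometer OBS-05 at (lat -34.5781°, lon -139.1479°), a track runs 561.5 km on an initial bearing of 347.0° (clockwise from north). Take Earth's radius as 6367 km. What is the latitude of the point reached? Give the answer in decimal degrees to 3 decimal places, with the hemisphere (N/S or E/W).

29.648°S

δ = d/R = 561.5/6367 = 0.088189 rad
φ₂ = arcsin(sin φ₁ cos δ + cos φ₁ sin δ cos θ)
   = arcsin(-0.56753·0.99611 + 0.82335·0.08807·0.97437) = -29.64769°
λ₂ = λ₁ + atan2(sin θ sin δ cos φ₁, cos δ − sin φ₁ sin φ₂) = -140.45419°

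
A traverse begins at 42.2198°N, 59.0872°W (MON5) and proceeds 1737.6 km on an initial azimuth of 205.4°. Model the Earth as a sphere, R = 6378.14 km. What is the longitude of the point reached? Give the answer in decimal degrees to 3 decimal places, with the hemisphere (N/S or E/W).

δ = d/R = 1737.6/6378.14 = 0.272431 rad
φ₂ = arcsin(sin φ₁ cos δ + cos φ₁ sin δ cos θ)
   = arcsin(0.67198·0.96312 + 0.74057·0.26907·-0.90334) = 27.85192°
λ₂ = λ₁ + atan2(sin θ sin δ cos φ₁, cos δ − sin φ₁ sin φ₂) = -66.58780°

66.588°W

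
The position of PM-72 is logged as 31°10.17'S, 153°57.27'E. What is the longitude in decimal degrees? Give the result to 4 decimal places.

153.9545°E

153° + 57.27′/60 = 153 + 0.95450 = 153.9545°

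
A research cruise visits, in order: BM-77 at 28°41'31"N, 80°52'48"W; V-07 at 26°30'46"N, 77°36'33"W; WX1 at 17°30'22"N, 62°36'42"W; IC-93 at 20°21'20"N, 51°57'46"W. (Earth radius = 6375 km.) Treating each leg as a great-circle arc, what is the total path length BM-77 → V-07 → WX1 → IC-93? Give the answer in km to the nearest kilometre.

BM-77: φ = +28.69194°, λ = -80.88000°
V-07: φ = +26.51278°, λ = -77.60917°
WX1: φ = +17.50611°, λ = -62.61167°
IC-93: φ = +20.35556°, λ = -51.96278°
BM-77→V-07: c = 0.063286 rad, d = 403.45 km
V-07→WX1: c = 0.288748 rad, d = 1840.77 km
WX1→IC-93: c = 0.182655 rad, d = 1164.42 km
Total = 403.45 + 1840.77 + 1164.42 = 3408.64 km

3409 km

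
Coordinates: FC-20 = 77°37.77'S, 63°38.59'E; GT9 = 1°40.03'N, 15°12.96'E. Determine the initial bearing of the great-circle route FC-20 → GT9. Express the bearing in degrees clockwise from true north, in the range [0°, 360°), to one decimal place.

311.2°

FC-20: φ = -77.62950°, λ = +63.64317°
GT9: φ = +1.66717°, λ = +15.21600°
Δλ = -48.4272°
y = sin Δλ · cos φ₂ = -0.747796
x = cos φ₁ sin φ₂ − sin φ₁ cos φ₂ cos Δλ = 0.654124
θ = atan2(y, x) = -48.8227° → 311.1773° (mod 360°)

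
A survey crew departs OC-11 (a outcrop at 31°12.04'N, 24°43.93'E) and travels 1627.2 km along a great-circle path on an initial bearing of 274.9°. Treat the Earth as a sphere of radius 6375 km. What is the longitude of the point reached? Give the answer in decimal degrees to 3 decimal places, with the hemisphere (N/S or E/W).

OC-11: φ = +31.20067°, λ = +24.73217°
δ = d/R = 1627.2/6375 = 0.255247 rad
φ₂ = arcsin(sin φ₁ cos δ + cos φ₁ sin δ cos θ)
   = arcsin(0.51804·0.96760 + 0.85536·0.25248·0.08542) = 31.31214°
λ₂ = λ₁ + atan2(sin θ sin δ cos φ₁, cos δ − sin φ₁ sin φ₂) = 7.60770°

7.608°E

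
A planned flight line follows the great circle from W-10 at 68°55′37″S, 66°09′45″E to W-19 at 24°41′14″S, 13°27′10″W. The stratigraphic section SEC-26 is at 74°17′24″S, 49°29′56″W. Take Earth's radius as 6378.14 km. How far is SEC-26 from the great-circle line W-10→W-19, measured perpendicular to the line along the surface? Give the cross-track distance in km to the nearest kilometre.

3022 km

W-10: φ = -68.92694°, λ = +66.16250°
W-19: φ = -24.68722°, λ = -13.45278°
SEC-26: φ = -74.29000°, λ = -49.49889°
δ₁₃ = central angle W-10→SEC-26 = 0.543111 rad  (haversine)
θ₁₃ = bearing W-10→SEC-26 = 208.181°,  θ₁₂ = bearing W-10→W-19 = 270.170°
dₓₜ = R·arcsin(sin δ₁₃ · sin(θ₁₃ − θ₁₂)) = 6378.14·arcsin(0.51680·sin(-61.989°)) = -3021.914 km
|dₓₜ| = 3021.914 km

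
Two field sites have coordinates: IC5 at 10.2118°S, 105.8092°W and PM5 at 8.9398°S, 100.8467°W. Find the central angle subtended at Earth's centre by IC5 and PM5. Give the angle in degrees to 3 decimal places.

5.056°

Δφ = 1.2720°,  Δλ = 4.9625°
a = sin²(Δφ/2) + cos φ₁ cos φ₂ sin²(Δλ/2) = 0.001945
c = 2·arcsin(√a) = 0.088241 rad = 5.0558°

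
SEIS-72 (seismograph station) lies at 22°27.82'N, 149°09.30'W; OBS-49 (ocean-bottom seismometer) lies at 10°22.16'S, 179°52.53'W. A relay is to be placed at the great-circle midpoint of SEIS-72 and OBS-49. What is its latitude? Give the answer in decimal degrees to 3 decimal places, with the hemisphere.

SEIS-72: φ = +22.46367°, λ = -149.15500°
OBS-49: φ = -10.36933°, λ = -179.87550°
Bx = cos φ₂ cos Δλ = 0.845629,  By = cos φ₂ sin Δλ = -0.502507
φₘ = atan2(sin φ₁ + sin φ₂, √((cos φ₁ + Bx)² + By²)) = 6.26920°
λₘ = λ₁ + atan2(By, cos φ₁ + Bx) = -165.00649°

6.269°N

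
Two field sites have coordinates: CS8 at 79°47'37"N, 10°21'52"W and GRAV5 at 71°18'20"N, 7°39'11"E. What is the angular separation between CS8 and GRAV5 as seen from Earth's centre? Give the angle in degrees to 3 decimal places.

9.508°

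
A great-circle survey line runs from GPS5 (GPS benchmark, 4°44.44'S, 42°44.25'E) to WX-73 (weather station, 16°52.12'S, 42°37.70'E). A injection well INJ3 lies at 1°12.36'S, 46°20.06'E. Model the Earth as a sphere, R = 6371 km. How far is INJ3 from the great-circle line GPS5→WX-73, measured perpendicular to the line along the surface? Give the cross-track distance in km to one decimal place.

396.4 km

GPS5: φ = -4.74067°, λ = +42.73750°
WX-73: φ = -16.86867°, λ = +42.62833°
INJ3: φ = -1.20600°, λ = +46.33433°
δ₁₃ = central angle GPS5→INJ3 = 0.087948 rad  (haversine)
θ₁₃ = bearing GPS5→INJ3 = 45.568°,  θ₁₂ = bearing GPS5→WX-73 = 180.497°
dₓₜ = R·arcsin(sin δ₁₃ · sin(θ₁₃ − θ₁₂)) = 6371·arcsin(0.08783·sin(-134.929°)) = -396.439 km
|dₓₜ| = 396.439 km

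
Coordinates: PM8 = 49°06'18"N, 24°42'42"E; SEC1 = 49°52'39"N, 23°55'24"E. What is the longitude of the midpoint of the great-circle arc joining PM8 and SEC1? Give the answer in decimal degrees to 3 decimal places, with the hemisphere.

PM8: φ = +49.10500°, λ = +24.71167°
SEC1: φ = +49.87750°, λ = +23.92333°
Bx = cos φ₂ cos Δλ = 0.644363,  By = cos φ₂ sin Δλ = -0.008866
φₘ = atan2(sin φ₁ + sin φ₂, √((cos φ₁ + Bx)² + By²)) = 49.49192°
λₘ = λ₁ + atan2(By, cos φ₁ + Bx) = 24.32061°

24.321°E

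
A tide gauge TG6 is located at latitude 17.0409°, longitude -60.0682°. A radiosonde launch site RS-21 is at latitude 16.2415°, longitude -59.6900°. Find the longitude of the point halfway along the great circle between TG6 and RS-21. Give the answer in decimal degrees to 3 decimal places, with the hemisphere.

59.879°W

Bx = cos φ₂ cos Δλ = 0.960070,  By = cos φ₂ sin Δλ = 0.006337
φₘ = atan2(sin φ₁ + sin φ₂, √((cos φ₁ + Bx)² + By²)) = 16.64129°
λₘ = λ₁ + atan2(By, cos φ₁ + Bx) = -59.87871°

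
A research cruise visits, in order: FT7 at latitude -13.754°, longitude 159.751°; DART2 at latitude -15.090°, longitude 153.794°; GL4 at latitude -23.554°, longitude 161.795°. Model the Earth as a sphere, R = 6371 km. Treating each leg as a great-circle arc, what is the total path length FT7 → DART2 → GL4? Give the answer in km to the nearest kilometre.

FT7→DART2: c = 0.103352 rad, d = 658.46 km
DART2→GL4: c = 0.197843 rad, d = 1260.46 km
Total = 658.46 + 1260.46 = 1918.91 km

1919 km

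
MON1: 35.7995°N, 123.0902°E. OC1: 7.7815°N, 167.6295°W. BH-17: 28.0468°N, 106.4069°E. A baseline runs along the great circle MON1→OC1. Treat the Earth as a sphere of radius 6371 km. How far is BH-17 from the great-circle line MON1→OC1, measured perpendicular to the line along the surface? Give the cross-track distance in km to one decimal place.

δ₁₃ = central angle MON1→BH-17 = 0.281183 rad  (haversine)
θ₁₃ = bearing MON1→BH-17 = 245.932°,  θ₁₂ = bearing MON1→OC1 = 95.867°
dₓₜ = R·arcsin(sin δ₁₃ · sin(θ₁₃ − θ₁₂)) = 6371·arcsin(0.27749·sin(150.065°)) = 885.064 km
|dₓₜ| = 885.064 km

885.1 km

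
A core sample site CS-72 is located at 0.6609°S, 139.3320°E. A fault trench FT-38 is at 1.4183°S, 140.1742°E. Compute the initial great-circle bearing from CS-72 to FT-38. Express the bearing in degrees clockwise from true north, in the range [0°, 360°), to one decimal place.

Δλ = 0.8422°
y = sin Δλ · cos φ₂ = 0.014694
x = cos φ₁ sin φ₂ − sin φ₁ cos φ₂ cos Δλ = -0.013220
θ = atan2(y, x) = 131.9770° → 131.9770° (mod 360°)

132.0°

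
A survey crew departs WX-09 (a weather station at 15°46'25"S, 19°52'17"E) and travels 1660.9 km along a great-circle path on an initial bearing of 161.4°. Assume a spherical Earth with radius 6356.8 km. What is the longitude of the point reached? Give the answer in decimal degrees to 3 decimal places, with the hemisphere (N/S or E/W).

WX-09: φ = -15.77361°, λ = +19.87139°
δ = d/R = 1660.9/6356.8 = 0.261279 rad
φ₂ = arcsin(sin φ₁ cos δ + cos φ₁ sin δ cos θ)
   = arcsin(-0.27184·0.96606 + 0.96234·0.25832·-0.94777) = -29.88204°
λ₂ = λ₁ + atan2(sin θ sin δ cos φ₁, cos δ − sin φ₁ sin φ₂) = 25.32420°

25.324°E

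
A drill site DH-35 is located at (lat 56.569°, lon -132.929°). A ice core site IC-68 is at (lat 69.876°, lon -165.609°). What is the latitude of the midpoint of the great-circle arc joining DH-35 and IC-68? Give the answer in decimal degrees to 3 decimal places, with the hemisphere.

64.109°N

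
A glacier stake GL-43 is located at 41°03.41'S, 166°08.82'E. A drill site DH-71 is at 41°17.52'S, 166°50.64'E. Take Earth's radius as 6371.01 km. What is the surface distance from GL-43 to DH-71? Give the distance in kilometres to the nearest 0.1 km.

63.9 km

GL-43: φ = -41.05683°, λ = +166.14700°
DH-71: φ = -41.29200°, λ = +166.84400°
Δφ = -0.2352°,  Δλ = 0.6970°
a = sin²(Δφ/2) + cos φ₁ cos φ₂ sin²(Δλ/2) = 0.000025
c = 2·arcsin(√a) = 0.010034 rad = 0.5749°
d = R·c = 6371.01 × 0.010034 = 63.9 km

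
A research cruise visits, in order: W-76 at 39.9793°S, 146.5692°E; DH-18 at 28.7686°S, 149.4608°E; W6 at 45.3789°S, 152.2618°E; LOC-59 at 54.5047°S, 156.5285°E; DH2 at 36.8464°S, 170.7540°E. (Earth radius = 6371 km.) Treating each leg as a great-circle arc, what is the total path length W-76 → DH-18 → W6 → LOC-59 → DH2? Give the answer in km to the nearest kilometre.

6440 km

W-76→DH-18: c = 0.200015 rad, d = 1274.29 km
DH-18→W6: c = 0.292467 rad, d = 1863.31 km
W6→LOC-59: c = 0.166251 rad, d = 1059.18 km
LOC-59→DH2: c = 0.352147 rad, d = 2243.53 km
Total = 1274.29 + 1863.31 + 1059.18 + 2243.53 = 6440.31 km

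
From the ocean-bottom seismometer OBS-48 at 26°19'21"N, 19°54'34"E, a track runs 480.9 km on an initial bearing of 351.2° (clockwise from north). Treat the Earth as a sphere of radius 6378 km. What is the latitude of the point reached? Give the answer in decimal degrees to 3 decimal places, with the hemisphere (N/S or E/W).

30.590°N

OBS-48: φ = +26.32250°, λ = +19.90944°
δ = d/R = 480.9/6378 = 0.075400 rad
φ₂ = arcsin(sin φ₁ cos δ + cos φ₁ sin δ cos θ)
   = arcsin(0.44342·0.99716 + 0.89631·0.07533·0.98823) = 30.58968°
λ₂ = λ₁ + atan2(sin θ sin δ cos φ₁, cos δ − sin φ₁ sin φ₂) = 19.14239°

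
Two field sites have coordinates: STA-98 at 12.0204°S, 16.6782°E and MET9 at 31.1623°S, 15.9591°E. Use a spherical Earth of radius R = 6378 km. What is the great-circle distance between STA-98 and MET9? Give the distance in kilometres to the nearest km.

2132 km

Δφ = -19.1419°,  Δλ = -0.7191°
a = sin²(Δφ/2) + cos φ₁ cos φ₂ sin²(Δλ/2) = 0.027678
c = 2·arcsin(√a) = 0.334290 rad = 19.1534°
d = R·c = 6378 × 0.334290 = 2132.1 km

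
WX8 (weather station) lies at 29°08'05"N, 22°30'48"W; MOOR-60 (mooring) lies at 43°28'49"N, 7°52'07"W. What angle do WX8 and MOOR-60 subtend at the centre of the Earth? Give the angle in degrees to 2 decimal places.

WX8: φ = +29.13472°, λ = -22.51333°
MOOR-60: φ = +43.48028°, λ = -7.86861°
Δφ = 14.3456°,  Δλ = 14.6447°
a = sin²(Δφ/2) + cos φ₁ cos φ₂ sin²(Δλ/2) = 0.025886
c = 2·arcsin(√a) = 0.323187 rad = 18.5173°

18.52°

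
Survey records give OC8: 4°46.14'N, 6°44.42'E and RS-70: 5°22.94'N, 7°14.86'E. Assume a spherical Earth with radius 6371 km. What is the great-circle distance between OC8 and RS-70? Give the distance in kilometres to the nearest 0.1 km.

OC8: φ = +4.76900°, λ = +6.74033°
RS-70: φ = +5.38233°, λ = +7.24767°
Δφ = 0.6133°,  Δλ = 0.5073°
a = sin²(Δφ/2) + cos φ₁ cos φ₂ sin²(Δλ/2) = 0.000048
c = 2·arcsin(√a) = 0.013870 rad = 0.7947°
d = R·c = 6371 × 0.013870 = 88.4 km

88.4 km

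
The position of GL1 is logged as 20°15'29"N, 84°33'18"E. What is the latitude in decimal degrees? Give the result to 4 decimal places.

20.2581°N

20° + 15′/60 + 29″/3600 = 20 + 0.25000 + 0.00806 = 20.2581°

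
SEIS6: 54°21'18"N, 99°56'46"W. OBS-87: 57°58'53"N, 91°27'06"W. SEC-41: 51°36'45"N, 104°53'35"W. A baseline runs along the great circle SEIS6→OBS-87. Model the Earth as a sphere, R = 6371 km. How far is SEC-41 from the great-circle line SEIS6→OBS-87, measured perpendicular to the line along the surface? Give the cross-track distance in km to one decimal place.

SEIS6: φ = +54.35500°, λ = -99.94611°
OBS-87: φ = +57.98139°, λ = -91.45167°
SEC-41: φ = +51.61250°, λ = -104.89306°
δ₁₃ = central angle SEIS6→SEC-41 = 0.070631 rad  (haversine)
θ₁₃ = bearing SEIS6→SEC-41 = 229.356°,  θ₁₂ = bearing SEIS6→OBS-87 = 49.043°
dₓₜ = R·arcsin(sin δ₁₃ · sin(θ₁₃ − θ₁₂)) = 6371·arcsin(0.07057·sin(180.313°)) = -2.459 km
|dₓₜ| = 2.459 km

2.5 km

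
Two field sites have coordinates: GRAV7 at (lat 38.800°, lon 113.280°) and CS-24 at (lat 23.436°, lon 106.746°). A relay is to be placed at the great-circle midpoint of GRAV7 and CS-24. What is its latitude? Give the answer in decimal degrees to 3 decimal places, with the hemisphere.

Bx = cos φ₂ cos Δλ = 0.911545,  By = cos φ₂ sin Δλ = -0.104405
φₘ = atan2(sin φ₁ + sin φ₂, √((cos φ₁ + Bx)² + By²)) = 31.15897°
λₘ = λ₁ + atan2(By, cos φ₁ + Bx) = 109.74669°

31.159°N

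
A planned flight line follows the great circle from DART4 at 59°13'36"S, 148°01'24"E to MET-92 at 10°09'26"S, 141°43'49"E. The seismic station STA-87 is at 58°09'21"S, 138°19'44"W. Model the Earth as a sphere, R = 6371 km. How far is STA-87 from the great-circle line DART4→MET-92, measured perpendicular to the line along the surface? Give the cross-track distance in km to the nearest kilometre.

3027 km

DART4: φ = -59.22667°, λ = +148.02333°
MET-92: φ = -10.15722°, λ = +141.73028°
STA-87: φ = -58.15583°, λ = -138.32889°
δ₁₃ = central angle DART4→STA-87 = 0.633638 rad  (haversine)
θ₁₃ = bearing DART4→STA-87 = 121.233°,  θ₁₂ = bearing DART4→MET-92 = 351.818°
dₓₜ = R·arcsin(sin δ₁₃ · sin(θ₁₃ − θ₁₂)) = 6371·arcsin(0.59208·sin(-230.585°)) = 3026.826 km
|dₓₜ| = 3026.826 km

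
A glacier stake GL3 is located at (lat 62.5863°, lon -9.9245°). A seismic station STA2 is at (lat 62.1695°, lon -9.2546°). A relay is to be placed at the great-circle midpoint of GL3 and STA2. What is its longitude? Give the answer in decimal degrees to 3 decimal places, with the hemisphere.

9.587°W

Bx = cos φ₂ cos Δλ = 0.466826,  By = cos φ₂ sin Δλ = 0.005458
φₘ = atan2(sin φ₁ + sin φ₂, √((cos φ₁ + Bx)² + By²)) = 62.37830°
λₘ = λ₁ + atan2(By, cos φ₁ + Bx) = -9.58722°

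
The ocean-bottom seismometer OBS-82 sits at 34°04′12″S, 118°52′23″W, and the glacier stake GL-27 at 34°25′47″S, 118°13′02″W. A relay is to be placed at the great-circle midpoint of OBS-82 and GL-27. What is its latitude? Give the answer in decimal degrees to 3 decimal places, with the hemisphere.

OBS-82: φ = -34.07000°, λ = -118.87306°
GL-27: φ = -34.42972°, λ = -118.21722°
Bx = cos φ₂ cos Δλ = 0.824766,  By = cos φ₂ sin Δλ = 0.009441
φₘ = atan2(sin φ₁ + sin φ₂, √((cos φ₁ + Bx)² + By²)) = -34.25030°
λₘ = λ₁ + atan2(By, cos φ₁ + Bx) = -118.54584°

34.250°S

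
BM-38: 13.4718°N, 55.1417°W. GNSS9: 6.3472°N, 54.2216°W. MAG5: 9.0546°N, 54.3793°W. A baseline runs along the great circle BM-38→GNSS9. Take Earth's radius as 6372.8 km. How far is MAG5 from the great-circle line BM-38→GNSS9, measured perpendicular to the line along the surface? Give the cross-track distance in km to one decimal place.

20.4 km

δ₁₃ = central angle BM-38→MAG5 = 0.078191 rad  (haversine)
θ₁₃ = bearing BM-38→MAG5 = 170.315°,  θ₁₂ = bearing BM-38→GNSS9 = 172.666°
dₓₜ = R·arcsin(sin δ₁₃ · sin(θ₁₃ − θ₁₂)) = 6372.8·arcsin(0.07811·sin(-2.350°)) = -20.415 km
|dₓₜ| = 20.415 km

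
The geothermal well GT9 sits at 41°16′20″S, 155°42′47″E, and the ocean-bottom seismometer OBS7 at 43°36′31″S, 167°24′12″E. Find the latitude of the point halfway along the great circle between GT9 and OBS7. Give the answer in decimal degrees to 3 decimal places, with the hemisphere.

42.589°S

GT9: φ = -41.27222°, λ = +155.71306°
OBS7: φ = -43.60861°, λ = +167.40333°
Bx = cos φ₂ cos Δλ = 0.709049,  By = cos φ₂ sin Δλ = 0.146712
φₘ = atan2(sin φ₁ + sin φ₂, √((cos φ₁ + Bx)² + By²)) = -42.58914°
λₘ = λ₁ + atan2(By, cos φ₁ + Bx) = 161.44882°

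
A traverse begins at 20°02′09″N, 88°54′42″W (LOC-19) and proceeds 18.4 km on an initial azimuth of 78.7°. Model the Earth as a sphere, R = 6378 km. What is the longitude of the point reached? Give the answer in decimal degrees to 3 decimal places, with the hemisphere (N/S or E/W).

88.739°W

LOC-19: φ = +20.03583°, λ = -88.91167°
δ = d/R = 18.4/6378 = 0.002885 rad
φ₂ = arcsin(sin φ₁ cos δ + cos φ₁ sin δ cos θ)
   = arcsin(0.34261·1.00000 + 0.93948·0.00288·0.19595) = 20.06814°
λ₂ = λ₁ + atan2(sin θ sin δ cos φ₁, cos δ − sin φ₁ sin φ₂) = -88.73910°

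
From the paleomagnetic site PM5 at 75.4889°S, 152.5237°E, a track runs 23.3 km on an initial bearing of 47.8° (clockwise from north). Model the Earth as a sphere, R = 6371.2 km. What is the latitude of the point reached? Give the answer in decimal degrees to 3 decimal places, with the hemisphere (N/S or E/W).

δ = d/R = 23.3/6371.2 = 0.003657 rad
φ₂ = arcsin(sin φ₁ cos δ + cos φ₁ sin δ cos θ)
   = arcsin(-0.96810·0.99999 + 0.25057·0.00366·0.67172) = -75.34735°
λ₂ = λ₁ + atan2(sin θ sin δ cos φ₁, cos δ − sin φ₁ sin φ₂) = 153.13735°

75.347°S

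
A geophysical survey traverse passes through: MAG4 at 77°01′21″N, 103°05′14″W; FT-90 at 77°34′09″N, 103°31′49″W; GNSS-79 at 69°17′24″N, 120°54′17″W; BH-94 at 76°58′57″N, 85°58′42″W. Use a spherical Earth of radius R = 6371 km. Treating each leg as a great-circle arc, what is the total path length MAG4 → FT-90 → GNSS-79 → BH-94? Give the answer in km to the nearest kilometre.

2504 km

MAG4: φ = +77.02250°, λ = -103.08722°
FT-90: φ = +77.56917°, λ = -103.53028°
GNSS-79: φ = +69.29000°, λ = -120.90472°
BH-94: φ = +76.98250°, λ = -85.97833°
MAG4→FT-90: c = 0.009691 rad, d = 61.74 km
FT-90→GNSS-79: c = 0.166897 rad, d = 1063.30 km
GNSS-79→BH-94: c = 0.216508 rad, d = 1379.37 km
Total = 61.74 + 1063.30 + 1379.37 = 2504.42 km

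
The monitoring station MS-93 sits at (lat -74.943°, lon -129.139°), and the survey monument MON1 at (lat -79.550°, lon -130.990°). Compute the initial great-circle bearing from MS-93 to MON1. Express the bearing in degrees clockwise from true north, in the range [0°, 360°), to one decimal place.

184.2°

Δλ = -1.8510°
y = sin Δλ · cos φ₂ = -0.005859
x = cos φ₁ sin φ₂ − sin φ₁ cos φ₂ cos Δλ = -0.080412
θ = atan2(y, x) = -175.8330° → 184.1670° (mod 360°)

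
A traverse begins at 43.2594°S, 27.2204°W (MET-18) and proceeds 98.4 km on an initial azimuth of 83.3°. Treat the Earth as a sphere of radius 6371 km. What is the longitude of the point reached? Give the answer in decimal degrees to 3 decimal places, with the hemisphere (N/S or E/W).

26.016°W

δ = d/R = 98.4/6371 = 0.015445 rad
φ₂ = arcsin(sin φ₁ cos δ + cos φ₁ sin δ cos θ)
   = arcsin(-0.68530·0.99988 + 0.72826·0.01544·0.11667) = -43.14983°
λ₂ = λ₁ + atan2(sin θ sin δ cos φ₁, cos δ − sin φ₁ sin φ₂) = -26.01569°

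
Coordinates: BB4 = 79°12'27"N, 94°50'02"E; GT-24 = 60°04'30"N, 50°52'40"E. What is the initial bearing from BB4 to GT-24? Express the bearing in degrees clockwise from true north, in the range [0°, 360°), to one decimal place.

BB4: φ = +79.20750°, λ = +94.83389°
GT-24: φ = +60.07500°, λ = +50.87778°
Δλ = -43.9561°
y = sin Δλ · cos φ₂ = -0.346266
x = cos φ₁ sin φ₂ − sin φ₁ cos φ₂ cos Δλ = -0.190479
θ = atan2(y, x) = -118.8150° → 241.1850° (mod 360°)

241.2°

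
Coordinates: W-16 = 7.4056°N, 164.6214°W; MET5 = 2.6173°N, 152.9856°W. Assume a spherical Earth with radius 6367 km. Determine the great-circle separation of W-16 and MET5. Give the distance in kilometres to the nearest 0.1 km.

1393.3 km

Δφ = -4.7883°,  Δλ = 11.6358°
a = sin²(Δφ/2) + cos φ₁ cos φ₂ sin²(Δλ/2) = 0.011924
c = 2·arcsin(√a) = 0.218830 rad = 12.5381°
d = R·c = 6367 × 0.218830 = 1393.3 km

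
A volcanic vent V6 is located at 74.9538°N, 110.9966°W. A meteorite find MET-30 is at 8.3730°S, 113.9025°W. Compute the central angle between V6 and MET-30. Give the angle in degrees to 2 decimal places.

Δφ = -83.3268°,  Δλ = -2.9059°
a = sin²(Δφ/2) + cos φ₁ cos φ₂ sin²(Δλ/2) = 0.442062
c = 2·arcsin(√a) = 1.454660 rad = 83.3459°

83.35°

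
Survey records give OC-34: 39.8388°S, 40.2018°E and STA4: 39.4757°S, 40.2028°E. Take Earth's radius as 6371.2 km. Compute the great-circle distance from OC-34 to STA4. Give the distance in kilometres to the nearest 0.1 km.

Δφ = 0.3631°,  Δλ = 0.0010°
a = sin²(Δφ/2) + cos φ₁ cos φ₂ sin²(Δλ/2) = 0.000010
c = 2·arcsin(√a) = 0.006337 rad = 0.3631°
d = R·c = 6371.2 × 0.006337 = 40.4 km

40.4 km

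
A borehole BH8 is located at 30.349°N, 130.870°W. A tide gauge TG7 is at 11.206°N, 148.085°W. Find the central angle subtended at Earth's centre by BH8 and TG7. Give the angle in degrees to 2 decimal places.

24.94°

Δφ = -19.1430°,  Δλ = -17.2150°
a = sin²(Δφ/2) + cos φ₁ cos φ₂ sin²(Δλ/2) = 0.046610
c = 2·arcsin(√a) = 0.435213 rad = 24.9359°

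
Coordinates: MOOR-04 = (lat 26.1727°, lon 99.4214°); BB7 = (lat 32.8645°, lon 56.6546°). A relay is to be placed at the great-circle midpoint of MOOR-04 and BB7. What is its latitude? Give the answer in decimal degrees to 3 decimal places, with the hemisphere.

31.300°N

Bx = cos φ₂ cos Δλ = 0.616632,  By = cos φ₂ sin Δλ = -0.570344
φₘ = atan2(sin φ₁ + sin φ₂, √((cos φ₁ + Bx)² + By²)) = 31.29995°
λₘ = λ₁ + atan2(By, cos φ₁ + Bx) = 78.78060°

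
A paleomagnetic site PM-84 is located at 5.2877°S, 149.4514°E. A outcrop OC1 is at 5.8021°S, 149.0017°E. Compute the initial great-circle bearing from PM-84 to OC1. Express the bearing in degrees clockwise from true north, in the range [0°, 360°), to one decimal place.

221.0°

Δλ = -0.4497°
y = sin Δλ · cos φ₂ = -0.007808
x = cos φ₁ sin φ₂ − sin φ₁ cos φ₂ cos Δλ = -0.008981
θ = atan2(y, x) = -138.9939° → 221.0061° (mod 360°)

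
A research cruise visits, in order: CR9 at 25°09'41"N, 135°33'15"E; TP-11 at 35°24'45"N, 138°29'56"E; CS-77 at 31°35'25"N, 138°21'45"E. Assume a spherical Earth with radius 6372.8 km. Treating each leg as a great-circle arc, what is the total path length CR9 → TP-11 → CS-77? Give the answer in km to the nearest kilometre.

1600 km

CR9: φ = +25.16139°, λ = +135.55417°
TP-11: φ = +35.41250°, λ = +138.49889°
CS-77: φ = +31.59028°, λ = +138.36250°
CR9→TP-11: c = 0.184309 rad, d = 1174.56 km
TP-11→CS-77: c = 0.066740 rad, d = 425.32 km
Total = 1174.56 + 425.32 = 1599.88 km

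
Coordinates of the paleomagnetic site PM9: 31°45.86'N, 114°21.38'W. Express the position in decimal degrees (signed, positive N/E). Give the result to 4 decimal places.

+31.7643°, -114.3563°

lat: 31.7643° N → +31.7643°
lon: 114.3563° W → -114.3563°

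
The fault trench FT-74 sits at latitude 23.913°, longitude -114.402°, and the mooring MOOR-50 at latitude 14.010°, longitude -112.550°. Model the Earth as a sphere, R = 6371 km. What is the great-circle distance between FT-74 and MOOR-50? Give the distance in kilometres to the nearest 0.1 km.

Δφ = -9.9030°,  Δλ = 1.8520°
a = sin²(Δφ/2) + cos φ₁ cos φ₂ sin²(Δλ/2) = 0.007681
c = 2·arcsin(√a) = 0.175513 rad = 10.0562°
d = R·c = 6371 × 0.175513 = 1118.2 km

1118.2 km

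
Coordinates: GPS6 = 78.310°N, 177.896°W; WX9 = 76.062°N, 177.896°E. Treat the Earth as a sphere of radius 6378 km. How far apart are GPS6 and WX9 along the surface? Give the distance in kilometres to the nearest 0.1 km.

Δφ = -2.2480°,  Δλ = -4.2080°
a = sin²(Δφ/2) + cos φ₁ cos φ₂ sin²(Δλ/2) = 0.000451
c = 2·arcsin(√a) = 0.042457 rad = 2.4326°
d = R·c = 6378 × 0.042457 = 270.8 km

270.8 km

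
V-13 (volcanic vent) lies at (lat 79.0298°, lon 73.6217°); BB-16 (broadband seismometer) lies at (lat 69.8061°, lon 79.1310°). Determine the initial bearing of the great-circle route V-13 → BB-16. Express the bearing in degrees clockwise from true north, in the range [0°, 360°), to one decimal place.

168.2°

Δλ = 5.5093°
y = sin Δλ · cos φ₂ = 0.033142
x = cos φ₁ sin φ₂ − sin φ₁ cos φ₂ cos Δλ = -0.158724
θ = atan2(y, x) = 168.2061° → 168.2061° (mod 360°)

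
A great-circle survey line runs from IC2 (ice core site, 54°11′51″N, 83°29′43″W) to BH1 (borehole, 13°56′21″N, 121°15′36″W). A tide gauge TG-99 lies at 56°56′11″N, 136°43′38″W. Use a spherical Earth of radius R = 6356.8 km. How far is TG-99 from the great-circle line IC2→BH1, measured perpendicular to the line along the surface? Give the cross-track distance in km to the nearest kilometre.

IC2: φ = +54.19750°, λ = -83.49528°
BH1: φ = +13.93917°, λ = -121.26000°
TG-99: φ = +56.93639°, λ = -136.72722°
δ₁₃ = central angle IC2→TG-99 = 0.514088 rad  (haversine)
θ₁₃ = bearing IC2→TG-99 = 297.283°,  θ₁₂ = bearing IC2→BH1 = 230.998°
dₓₜ = R·arcsin(sin δ₁₃ · sin(θ₁₃ − θ₁₂)) = 6356.8·arcsin(0.49174·sin(66.284°)) = 2968.661 km
|dₓₜ| = 2968.661 km

2969 km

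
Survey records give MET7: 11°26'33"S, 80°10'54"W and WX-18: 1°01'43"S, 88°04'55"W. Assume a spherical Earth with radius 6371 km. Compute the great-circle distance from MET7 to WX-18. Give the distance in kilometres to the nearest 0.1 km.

1449.6 km

MET7: φ = -11.44250°, λ = -80.18167°
WX-18: φ = -1.02861°, λ = -88.08194°
Δφ = 10.4139°,  Δλ = -7.9003°
a = sin²(Δφ/2) + cos φ₁ cos φ₂ sin²(Δλ/2) = 0.012887
c = 2·arcsin(√a) = 0.227530 rad = 13.0365°
d = R·c = 6371 × 0.227530 = 1449.6 km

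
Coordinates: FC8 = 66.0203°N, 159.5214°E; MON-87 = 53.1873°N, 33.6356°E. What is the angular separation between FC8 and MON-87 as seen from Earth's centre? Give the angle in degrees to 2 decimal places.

53.93°

Δφ = -12.8330°,  Δλ = -125.8858°
a = sin²(Δφ/2) + cos φ₁ cos φ₂ sin²(Δλ/2) = 0.205624
c = 2·arcsin(√a) = 0.941282 rad = 53.9315°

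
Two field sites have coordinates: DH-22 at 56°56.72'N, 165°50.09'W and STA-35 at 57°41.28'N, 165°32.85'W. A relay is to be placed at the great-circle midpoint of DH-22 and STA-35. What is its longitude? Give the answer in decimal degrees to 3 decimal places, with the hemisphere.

DH-22: φ = +56.94533°, λ = -165.83483°
STA-35: φ = +57.68800°, λ = -165.54750°
Bx = cos φ₂ cos Δλ = 0.534523,  By = cos φ₂ sin Δλ = 0.002681
φₘ = atan2(sin φ₁ + sin φ₂, √((cos φ₁ + Bx)² + By²)) = 57.31675°
λₘ = λ₁ + atan2(By, cos φ₁ + Bx) = -165.69262°

165.693°W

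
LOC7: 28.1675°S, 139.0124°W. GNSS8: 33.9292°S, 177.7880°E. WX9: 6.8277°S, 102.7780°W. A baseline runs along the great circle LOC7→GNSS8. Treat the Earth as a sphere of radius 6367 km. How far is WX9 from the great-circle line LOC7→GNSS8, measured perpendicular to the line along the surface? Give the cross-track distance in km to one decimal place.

δ₁₃ = central angle LOC7→WX9 = 0.704158 rad  (haversine)
θ₁₃ = bearing LOC7→WX9 = 65.034°,  θ₁₂ = bearing LOC7→GNSS8 = 250.016°
dₓₜ = R·arcsin(sin δ₁₃ · sin(θ₁₃ − θ₁₂)) = 6367·arcsin(0.64739·sin(-184.983°)) = 358.193 km
|dₓₜ| = 358.193 km

358.2 km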